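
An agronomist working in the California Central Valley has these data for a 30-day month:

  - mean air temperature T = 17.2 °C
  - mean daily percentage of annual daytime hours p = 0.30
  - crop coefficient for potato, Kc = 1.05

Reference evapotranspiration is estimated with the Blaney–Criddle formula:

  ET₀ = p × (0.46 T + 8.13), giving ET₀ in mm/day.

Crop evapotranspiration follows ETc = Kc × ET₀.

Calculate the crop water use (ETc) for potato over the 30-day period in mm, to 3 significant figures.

152 mm

ET₀ = 0.30 × (0.46 × 17.2 + 8.13) = 0.30 × 16.042 = 4.8126 mm/d
ETc = Kc × ET₀ = 1.05 × 4.8126 = 5.0532 mm/d
Over 30 days: 5.0532 × 30 = 151.596 mm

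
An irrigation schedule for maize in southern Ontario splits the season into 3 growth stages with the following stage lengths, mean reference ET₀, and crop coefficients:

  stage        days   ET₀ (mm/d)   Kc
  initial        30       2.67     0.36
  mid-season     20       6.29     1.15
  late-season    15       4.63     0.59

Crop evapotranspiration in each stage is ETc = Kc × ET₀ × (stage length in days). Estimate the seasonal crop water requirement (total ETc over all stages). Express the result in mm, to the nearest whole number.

214 mm

initial: 0.36 × 2.67 × 30 = 28.84 mm
mid-season: 1.15 × 6.29 × 20 = 144.67 mm
late-season: 0.59 × 4.63 × 15 = 40.98 mm
Seasonal total = 214.49 mm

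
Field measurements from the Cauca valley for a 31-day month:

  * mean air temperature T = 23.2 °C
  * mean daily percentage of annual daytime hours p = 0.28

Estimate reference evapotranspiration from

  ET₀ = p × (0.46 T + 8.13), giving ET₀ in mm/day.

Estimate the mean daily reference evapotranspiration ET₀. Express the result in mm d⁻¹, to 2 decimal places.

ET₀ = 0.28 × (0.46 × 23.2 + 8.13) = 0.28 × 18.802 = 5.2646 mm/d

5.26 mm d⁻¹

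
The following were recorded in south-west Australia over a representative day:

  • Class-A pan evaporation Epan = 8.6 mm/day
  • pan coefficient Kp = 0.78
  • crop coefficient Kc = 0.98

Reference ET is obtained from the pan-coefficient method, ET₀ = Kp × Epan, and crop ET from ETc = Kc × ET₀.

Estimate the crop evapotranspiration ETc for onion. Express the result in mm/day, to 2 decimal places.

ET₀ = 0.78 × 8.6 = 6.7080 mm/d
ETc = Kc × ET₀ = 0.98 × 6.7080 = 6.5738 mm/d

6.57 mm/day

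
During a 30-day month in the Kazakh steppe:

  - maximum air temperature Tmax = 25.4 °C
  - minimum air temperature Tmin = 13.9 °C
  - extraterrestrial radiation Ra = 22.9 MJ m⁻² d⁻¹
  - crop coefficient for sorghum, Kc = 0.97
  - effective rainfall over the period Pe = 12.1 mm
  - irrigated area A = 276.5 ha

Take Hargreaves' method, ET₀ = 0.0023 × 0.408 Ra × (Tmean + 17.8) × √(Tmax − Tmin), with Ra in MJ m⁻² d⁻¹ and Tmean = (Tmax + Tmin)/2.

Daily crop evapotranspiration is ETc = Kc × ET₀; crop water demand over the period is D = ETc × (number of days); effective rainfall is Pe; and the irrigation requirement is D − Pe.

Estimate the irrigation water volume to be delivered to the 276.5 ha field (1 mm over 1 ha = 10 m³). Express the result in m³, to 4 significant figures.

186100 m³

Tmean = (25.4 + 13.9)/2 = 19.65 °C
0.408 Ra = 0.408 × 22.9 = 9.3432 mm/d equivalent
ET₀ = 0.0023 × 9.3432 × (19.65 + 17.8) × √11.5 = 0.0023 × 9.3432 × 37.45 × 3.3912 = 2.7292 mm/d
ETc = Kc × ET₀ = 0.97 × 2.7292 = 2.6473 mm/d
Crop demand D = ETc × 30 d = 2.6473 × 30 = 79.419 mm
D − Pe = 79.419 − 12.1 = 67.319 mm
Volume = 67.319 mm × 276.5 ha × 10 = 186137.0 m³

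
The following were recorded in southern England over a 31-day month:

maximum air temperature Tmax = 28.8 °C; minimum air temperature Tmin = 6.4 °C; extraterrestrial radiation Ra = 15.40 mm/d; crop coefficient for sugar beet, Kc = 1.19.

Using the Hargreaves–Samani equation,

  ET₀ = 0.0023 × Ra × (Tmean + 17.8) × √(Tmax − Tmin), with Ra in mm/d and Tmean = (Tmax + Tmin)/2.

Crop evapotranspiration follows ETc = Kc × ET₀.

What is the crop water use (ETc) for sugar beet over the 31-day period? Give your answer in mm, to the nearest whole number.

219 mm

Tmean = (28.8 + 6.4)/2 = 17.60 °C
ET₀ = 0.0023 × 15.40 × (17.60 + 17.8) × √22.4 = 0.0023 × 15.40 × 35.40 × 4.7329 = 5.9344 mm/d
ETc = Kc × ET₀ = 1.19 × 5.9344 = 7.0619 mm/d
Over 31 days: 7.0619 × 31 = 218.919 mm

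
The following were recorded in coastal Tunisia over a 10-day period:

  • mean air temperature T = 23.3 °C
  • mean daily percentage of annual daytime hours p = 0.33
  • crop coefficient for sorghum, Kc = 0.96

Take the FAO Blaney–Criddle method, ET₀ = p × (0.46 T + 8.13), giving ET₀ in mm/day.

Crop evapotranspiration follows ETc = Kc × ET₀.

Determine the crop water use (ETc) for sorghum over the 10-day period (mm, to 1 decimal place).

59.7 mm

ET₀ = 0.33 × (0.46 × 23.3 + 8.13) = 0.33 × 18.848 = 6.2198 mm/d
ETc = Kc × ET₀ = 0.96 × 6.2198 = 5.9710 mm/d
Over 10 days: 5.9710 × 10 = 59.710 mm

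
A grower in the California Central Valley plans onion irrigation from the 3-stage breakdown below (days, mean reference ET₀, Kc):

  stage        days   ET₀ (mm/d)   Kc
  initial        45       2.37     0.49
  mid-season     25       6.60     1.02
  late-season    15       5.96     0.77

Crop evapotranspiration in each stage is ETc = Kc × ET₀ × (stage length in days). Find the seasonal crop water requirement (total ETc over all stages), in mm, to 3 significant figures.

initial: 0.49 × 2.37 × 45 = 52.26 mm
mid-season: 1.02 × 6.60 × 25 = 168.30 mm
late-season: 0.77 × 5.96 × 15 = 68.84 mm
Seasonal total = 289.40 mm

289 mm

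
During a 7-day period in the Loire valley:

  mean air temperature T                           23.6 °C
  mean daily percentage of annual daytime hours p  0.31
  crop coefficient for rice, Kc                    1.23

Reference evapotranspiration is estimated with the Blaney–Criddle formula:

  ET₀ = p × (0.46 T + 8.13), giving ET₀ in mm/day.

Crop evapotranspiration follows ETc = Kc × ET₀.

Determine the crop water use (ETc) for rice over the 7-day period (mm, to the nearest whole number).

51 mm

ET₀ = 0.31 × (0.46 × 23.6 + 8.13) = 0.31 × 18.986 = 5.8857 mm/d
ETc = Kc × ET₀ = 1.23 × 5.8857 = 7.2394 mm/d
Over 7 days: 7.2394 × 7 = 50.676 mm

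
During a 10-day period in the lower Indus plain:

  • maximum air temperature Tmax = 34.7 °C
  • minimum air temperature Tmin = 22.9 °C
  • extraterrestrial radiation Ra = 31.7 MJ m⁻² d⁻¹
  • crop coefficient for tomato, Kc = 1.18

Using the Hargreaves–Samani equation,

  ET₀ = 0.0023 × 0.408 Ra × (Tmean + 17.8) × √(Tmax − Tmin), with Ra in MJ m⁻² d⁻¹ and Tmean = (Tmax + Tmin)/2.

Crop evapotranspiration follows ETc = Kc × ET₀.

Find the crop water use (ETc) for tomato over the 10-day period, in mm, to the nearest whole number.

Tmean = (34.7 + 22.9)/2 = 28.80 °C
0.408 Ra = 0.408 × 31.7 = 12.9336 mm/d equivalent
ET₀ = 0.0023 × 12.9336 × (28.80 + 17.8) × √11.8 = 0.0023 × 12.9336 × 46.60 × 3.4351 = 4.7618 mm/d
ETc = Kc × ET₀ = 1.18 × 4.7618 = 5.6189 mm/d
Over 10 days: 5.6189 × 10 = 56.189 mm

56 mm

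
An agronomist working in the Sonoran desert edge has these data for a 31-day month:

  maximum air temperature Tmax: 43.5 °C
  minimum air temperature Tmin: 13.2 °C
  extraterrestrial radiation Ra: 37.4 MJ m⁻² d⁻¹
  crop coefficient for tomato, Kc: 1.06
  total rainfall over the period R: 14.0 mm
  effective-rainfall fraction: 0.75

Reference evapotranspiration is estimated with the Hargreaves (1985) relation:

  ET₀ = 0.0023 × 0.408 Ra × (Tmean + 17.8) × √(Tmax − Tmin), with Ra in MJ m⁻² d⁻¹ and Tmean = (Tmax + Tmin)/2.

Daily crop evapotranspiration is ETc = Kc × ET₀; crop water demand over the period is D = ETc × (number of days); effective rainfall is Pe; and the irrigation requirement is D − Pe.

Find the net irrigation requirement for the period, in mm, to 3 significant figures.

282 mm

Tmean = (43.5 + 13.2)/2 = 28.35 °C
0.408 Ra = 0.408 × 37.4 = 15.2592 mm/d equivalent
ET₀ = 0.0023 × 15.2592 × (28.35 + 17.8) × √30.3 = 0.0023 × 15.2592 × 46.15 × 5.5045 = 8.9156 mm/d
ETc = Kc × ET₀ = 1.06 × 8.9156 = 9.4505 mm/d
Crop demand D = ETc × 31 d = 9.4505 × 31 = 292.966 mm
Pe = 0.75 × 14.0 = 10.500 mm
D − Pe = 292.966 − 10.500 = 282.466 mm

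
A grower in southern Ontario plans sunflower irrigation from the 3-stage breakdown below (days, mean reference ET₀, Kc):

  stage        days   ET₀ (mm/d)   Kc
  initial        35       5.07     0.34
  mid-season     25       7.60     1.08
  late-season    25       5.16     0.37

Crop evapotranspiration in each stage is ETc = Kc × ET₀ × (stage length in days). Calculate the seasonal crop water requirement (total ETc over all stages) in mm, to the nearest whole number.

initial: 0.34 × 5.07 × 35 = 60.33 mm
mid-season: 1.08 × 7.60 × 25 = 205.20 mm
late-season: 0.37 × 5.16 × 25 = 47.73 mm
Seasonal total = 313.26 mm

313 mm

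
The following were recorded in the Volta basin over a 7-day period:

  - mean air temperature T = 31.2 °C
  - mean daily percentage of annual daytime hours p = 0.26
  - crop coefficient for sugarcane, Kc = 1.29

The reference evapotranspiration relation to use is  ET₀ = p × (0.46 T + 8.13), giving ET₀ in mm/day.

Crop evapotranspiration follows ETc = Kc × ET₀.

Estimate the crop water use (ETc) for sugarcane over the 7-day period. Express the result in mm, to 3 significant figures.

52.8 mm

ET₀ = 0.26 × (0.46 × 31.2 + 8.13) = 0.26 × 22.482 = 5.8453 mm/d
ETc = Kc × ET₀ = 1.29 × 5.8453 = 7.5404 mm/d
Over 7 days: 7.5404 × 7 = 52.783 mm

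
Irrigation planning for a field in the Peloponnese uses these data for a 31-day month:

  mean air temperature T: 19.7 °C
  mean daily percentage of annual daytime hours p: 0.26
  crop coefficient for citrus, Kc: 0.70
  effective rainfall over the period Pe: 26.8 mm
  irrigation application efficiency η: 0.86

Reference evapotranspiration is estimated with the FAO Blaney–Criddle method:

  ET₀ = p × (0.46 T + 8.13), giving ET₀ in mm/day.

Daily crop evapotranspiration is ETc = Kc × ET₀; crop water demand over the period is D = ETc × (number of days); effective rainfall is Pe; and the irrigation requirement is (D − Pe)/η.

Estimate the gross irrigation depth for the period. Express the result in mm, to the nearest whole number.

ET₀ = 0.26 × (0.46 × 19.7 + 8.13) = 0.26 × 17.192 = 4.4699 mm/d
ETc = Kc × ET₀ = 0.70 × 4.4699 = 3.1289 mm/d
Crop demand D = ETc × 31 d = 3.1289 × 31 = 96.996 mm
D − Pe = 96.996 − 26.8 = 70.196 mm
Gross irrigation = 70.196 / 0.86 = 81.623 mm

82 mm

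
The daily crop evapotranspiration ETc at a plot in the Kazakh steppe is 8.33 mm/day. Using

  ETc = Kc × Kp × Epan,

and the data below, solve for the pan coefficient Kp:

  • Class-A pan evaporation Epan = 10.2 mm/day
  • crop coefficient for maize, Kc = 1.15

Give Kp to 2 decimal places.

0.71

ETc = Kc × Kp × Epan  ⇒  Kp = ETc / (Kc × Epan)
Kp = 8.33 / (1.15 × 10.2) = 8.33 / 11.730 = 0.7101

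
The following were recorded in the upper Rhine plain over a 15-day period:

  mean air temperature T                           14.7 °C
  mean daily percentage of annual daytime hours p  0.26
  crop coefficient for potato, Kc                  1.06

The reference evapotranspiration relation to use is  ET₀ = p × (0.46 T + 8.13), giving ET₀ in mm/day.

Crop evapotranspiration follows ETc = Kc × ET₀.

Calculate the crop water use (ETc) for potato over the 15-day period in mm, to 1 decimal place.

ET₀ = 0.26 × (0.46 × 14.7 + 8.13) = 0.26 × 14.892 = 3.8719 mm/d
ETc = Kc × ET₀ = 1.06 × 3.8719 = 4.1042 mm/d
Over 15 days: 4.1042 × 15 = 61.563 mm

61.6 mm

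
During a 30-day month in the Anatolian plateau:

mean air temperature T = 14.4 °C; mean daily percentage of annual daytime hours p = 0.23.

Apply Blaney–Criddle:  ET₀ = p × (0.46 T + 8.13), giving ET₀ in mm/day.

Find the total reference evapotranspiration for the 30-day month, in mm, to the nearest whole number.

ET₀ = 0.23 × (0.46 × 14.4 + 8.13) = 0.23 × 14.754 = 3.3934 mm/d
Monthly total = 3.3934 × 30 = 101.802 mm

102 mm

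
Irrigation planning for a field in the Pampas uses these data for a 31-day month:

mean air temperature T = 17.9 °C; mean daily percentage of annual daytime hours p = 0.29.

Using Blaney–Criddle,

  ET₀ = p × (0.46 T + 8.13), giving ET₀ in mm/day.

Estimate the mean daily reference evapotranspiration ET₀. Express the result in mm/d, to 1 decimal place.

ET₀ = 0.29 × (0.46 × 17.9 + 8.13) = 0.29 × 16.364 = 4.7456 mm/d

4.7 mm/d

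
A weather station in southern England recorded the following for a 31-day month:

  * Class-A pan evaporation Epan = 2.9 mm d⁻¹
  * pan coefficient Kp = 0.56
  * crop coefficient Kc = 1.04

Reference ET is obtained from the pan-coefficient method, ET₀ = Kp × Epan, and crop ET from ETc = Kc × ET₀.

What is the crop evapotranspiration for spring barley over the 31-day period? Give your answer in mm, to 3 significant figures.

ET₀ = 0.56 × 2.9 = 1.6240 mm/d
ETc = Kc × ET₀ = 1.04 × 1.6240 = 1.6890 mm/d
Over 31 days: 1.6890 × 31 = 52.359 mm

52.4 mm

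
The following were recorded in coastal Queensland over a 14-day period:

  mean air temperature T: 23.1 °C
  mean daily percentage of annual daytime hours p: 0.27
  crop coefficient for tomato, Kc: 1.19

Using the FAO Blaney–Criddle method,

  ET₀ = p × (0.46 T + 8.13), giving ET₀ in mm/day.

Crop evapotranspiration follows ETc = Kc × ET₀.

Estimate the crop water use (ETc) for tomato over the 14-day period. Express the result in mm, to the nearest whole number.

84 mm

ET₀ = 0.27 × (0.46 × 23.1 + 8.13) = 0.27 × 18.756 = 5.0641 mm/d
ETc = Kc × ET₀ = 1.19 × 5.0641 = 6.0263 mm/d
Over 14 days: 6.0263 × 14 = 84.368 mm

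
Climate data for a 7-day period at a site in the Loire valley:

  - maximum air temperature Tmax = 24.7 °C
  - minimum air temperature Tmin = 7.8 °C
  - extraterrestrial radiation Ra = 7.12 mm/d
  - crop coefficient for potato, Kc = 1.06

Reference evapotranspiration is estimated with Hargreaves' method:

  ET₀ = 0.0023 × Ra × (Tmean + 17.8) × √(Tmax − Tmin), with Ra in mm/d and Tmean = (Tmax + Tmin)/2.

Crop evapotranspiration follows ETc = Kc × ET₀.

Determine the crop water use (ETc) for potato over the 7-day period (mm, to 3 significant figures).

17.0 mm

Tmean = (24.7 + 7.8)/2 = 16.25 °C
ET₀ = 0.0023 × 7.12 × (16.25 + 17.8) × √16.9 = 0.0023 × 7.12 × 34.05 × 4.1110 = 2.2923 mm/d
ETc = Kc × ET₀ = 1.06 × 2.2923 = 2.4298 mm/d
Over 7 days: 2.4298 × 7 = 17.009 mm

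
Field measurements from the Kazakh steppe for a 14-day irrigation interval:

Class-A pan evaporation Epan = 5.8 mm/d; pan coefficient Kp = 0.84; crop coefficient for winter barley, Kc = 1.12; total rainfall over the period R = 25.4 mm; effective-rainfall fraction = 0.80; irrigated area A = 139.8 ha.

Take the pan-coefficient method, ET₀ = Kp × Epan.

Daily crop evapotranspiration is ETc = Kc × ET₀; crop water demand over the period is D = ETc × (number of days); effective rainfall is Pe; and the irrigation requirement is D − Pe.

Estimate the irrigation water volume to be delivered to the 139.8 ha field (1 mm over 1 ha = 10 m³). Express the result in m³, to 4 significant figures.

ET₀ = 0.84 × 5.8 = 4.8720 mm/d
ETc = Kc × ET₀ = 1.12 × 4.8720 = 5.4566 mm/d
Crop demand D = ETc × 14 d = 5.4566 × 14 = 76.392 mm
Pe = 0.80 × 25.4 = 20.320 mm
D − Pe = 76.392 − 20.320 = 56.072 mm
Volume = 56.072 mm × 139.8 ha × 10 = 78388.7 m³

78390 m³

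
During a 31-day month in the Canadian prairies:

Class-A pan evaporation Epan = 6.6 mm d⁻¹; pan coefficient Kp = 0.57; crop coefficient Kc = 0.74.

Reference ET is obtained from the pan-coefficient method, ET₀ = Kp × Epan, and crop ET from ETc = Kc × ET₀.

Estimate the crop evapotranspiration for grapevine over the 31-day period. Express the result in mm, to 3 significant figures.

ET₀ = 0.57 × 6.6 = 3.7620 mm/d
ETc = Kc × ET₀ = 0.74 × 3.7620 = 2.7839 mm/d
Over 31 days: 2.7839 × 31 = 86.301 mm

86.3 mm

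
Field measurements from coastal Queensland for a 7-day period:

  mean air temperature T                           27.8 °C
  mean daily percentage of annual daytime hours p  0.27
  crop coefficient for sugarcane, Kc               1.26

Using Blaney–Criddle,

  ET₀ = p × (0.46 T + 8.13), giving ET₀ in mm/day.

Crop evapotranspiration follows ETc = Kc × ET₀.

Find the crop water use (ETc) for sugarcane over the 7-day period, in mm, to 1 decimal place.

ET₀ = 0.27 × (0.46 × 27.8 + 8.13) = 0.27 × 20.918 = 5.6479 mm/d
ETc = Kc × ET₀ = 1.26 × 5.6479 = 7.1164 mm/d
Over 7 days: 7.1164 × 7 = 49.815 mm

49.8 mm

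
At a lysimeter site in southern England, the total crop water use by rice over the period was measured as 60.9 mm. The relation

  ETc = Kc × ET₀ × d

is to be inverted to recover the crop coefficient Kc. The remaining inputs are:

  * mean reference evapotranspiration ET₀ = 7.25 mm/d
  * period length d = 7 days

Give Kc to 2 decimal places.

1.20

ETc = Kc × ET₀ × d  ⇒  Kc = ETc / (ET₀ × d)
Kc = 60.9 / (7.25 × 7) = 60.9 / 50.75 = 1.2000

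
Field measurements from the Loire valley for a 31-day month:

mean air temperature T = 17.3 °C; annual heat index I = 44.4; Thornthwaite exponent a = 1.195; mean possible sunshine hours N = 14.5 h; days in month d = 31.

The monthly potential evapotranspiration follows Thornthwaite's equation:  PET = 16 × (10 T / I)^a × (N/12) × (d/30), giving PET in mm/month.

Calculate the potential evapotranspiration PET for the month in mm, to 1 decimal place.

10T/I = 10 × 17.3 / 44.4 = 3.8964
(10T/I)^a = 3.8964^1.195 = 5.0798
Uncorrected PET = 16 × 5.0798 = 81.277 mm
Correction = (N/12)(d/30) = (14.5/12)(31/30) = 1.2486
PET = 81.277 × 1.2486 = 101.482 mm/month

101.5 mm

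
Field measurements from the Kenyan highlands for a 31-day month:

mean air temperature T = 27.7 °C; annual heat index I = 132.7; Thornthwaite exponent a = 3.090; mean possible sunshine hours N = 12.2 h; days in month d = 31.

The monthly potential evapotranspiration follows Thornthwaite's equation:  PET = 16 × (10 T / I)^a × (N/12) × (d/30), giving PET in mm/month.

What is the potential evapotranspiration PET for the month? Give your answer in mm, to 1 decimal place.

10T/I = 10 × 27.7 / 132.7 = 2.0874
(10T/I)^a = 2.0874^3.090 = 9.7181
Uncorrected PET = 16 × 9.7181 = 155.490 mm
Correction = (N/12)(d/30) = (12.2/12)(31/30) = 1.0506
PET = 155.490 × 1.0506 = 163.358 mm/month

163.4 mm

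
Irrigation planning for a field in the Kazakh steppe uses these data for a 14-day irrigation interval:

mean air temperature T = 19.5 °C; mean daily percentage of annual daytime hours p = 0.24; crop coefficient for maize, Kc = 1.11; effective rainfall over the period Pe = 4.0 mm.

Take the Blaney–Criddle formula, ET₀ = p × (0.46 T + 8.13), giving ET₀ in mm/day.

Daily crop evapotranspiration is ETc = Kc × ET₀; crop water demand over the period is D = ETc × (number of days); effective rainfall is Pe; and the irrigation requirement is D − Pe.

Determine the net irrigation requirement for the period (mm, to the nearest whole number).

ET₀ = 0.24 × (0.46 × 19.5 + 8.13) = 0.24 × 17.100 = 4.1040 mm/d
ETc = Kc × ET₀ = 1.11 × 4.1040 = 4.5554 mm/d
Crop demand D = ETc × 14 d = 4.5554 × 14 = 63.776 mm
D − Pe = 63.776 − 4.0 = 59.776 mm

60 mm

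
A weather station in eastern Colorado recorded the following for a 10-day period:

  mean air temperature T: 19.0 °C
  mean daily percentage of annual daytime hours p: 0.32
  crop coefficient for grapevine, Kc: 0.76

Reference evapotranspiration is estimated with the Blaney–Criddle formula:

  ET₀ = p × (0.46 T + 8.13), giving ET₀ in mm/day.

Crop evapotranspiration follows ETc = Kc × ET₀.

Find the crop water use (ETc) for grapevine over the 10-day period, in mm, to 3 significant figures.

ET₀ = 0.32 × (0.46 × 19.0 + 8.13) = 0.32 × 16.870 = 5.3984 mm/d
ETc = Kc × ET₀ = 0.76 × 5.3984 = 4.1028 mm/d
Over 10 days: 4.1028 × 10 = 41.028 mm

41.0 mm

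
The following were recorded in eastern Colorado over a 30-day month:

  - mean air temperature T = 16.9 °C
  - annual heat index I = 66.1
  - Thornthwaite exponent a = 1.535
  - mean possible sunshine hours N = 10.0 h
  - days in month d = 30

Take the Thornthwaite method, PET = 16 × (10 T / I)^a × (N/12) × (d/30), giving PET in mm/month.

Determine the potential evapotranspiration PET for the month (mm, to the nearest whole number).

10T/I = 10 × 16.9 / 66.1 = 2.5567
(10T/I)^a = 2.5567^1.535 = 4.2246
Uncorrected PET = 16 × 4.2246 = 67.594 mm
Correction = (N/12)(d/30) = (10.0/12)(30/30) = 0.8333
PET = 67.594 × 0.8333 = 56.326 mm/month

56 mm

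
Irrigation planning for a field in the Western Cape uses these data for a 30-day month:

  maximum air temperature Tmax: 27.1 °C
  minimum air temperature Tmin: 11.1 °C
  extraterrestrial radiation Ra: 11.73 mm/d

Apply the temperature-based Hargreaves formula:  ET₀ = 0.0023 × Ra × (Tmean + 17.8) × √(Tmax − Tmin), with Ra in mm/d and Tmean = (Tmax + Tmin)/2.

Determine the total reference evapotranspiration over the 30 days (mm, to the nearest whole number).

119 mm

Tmean = (27.1 + 11.1)/2 = 19.10 °C
ET₀ = 0.0023 × 11.73 × (19.10 + 17.8) × √16.0 = 0.0023 × 11.73 × 36.90 × 4.0000 = 3.9821 mm/d
Over 30 days: 3.9821 × 30 = 119.463 mm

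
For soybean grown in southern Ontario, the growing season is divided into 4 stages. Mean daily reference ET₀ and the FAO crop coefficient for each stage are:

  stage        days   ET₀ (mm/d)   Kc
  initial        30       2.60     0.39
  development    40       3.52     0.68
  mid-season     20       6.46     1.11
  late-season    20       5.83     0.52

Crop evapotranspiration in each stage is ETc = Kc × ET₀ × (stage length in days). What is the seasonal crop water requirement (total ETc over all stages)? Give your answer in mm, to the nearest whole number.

initial: 0.39 × 2.60 × 30 = 30.42 mm
development: 0.68 × 3.52 × 40 = 95.74 mm
mid-season: 1.11 × 6.46 × 20 = 143.41 mm
late-season: 0.52 × 5.83 × 20 = 60.63 mm
Seasonal total = 330.20 mm

330 mm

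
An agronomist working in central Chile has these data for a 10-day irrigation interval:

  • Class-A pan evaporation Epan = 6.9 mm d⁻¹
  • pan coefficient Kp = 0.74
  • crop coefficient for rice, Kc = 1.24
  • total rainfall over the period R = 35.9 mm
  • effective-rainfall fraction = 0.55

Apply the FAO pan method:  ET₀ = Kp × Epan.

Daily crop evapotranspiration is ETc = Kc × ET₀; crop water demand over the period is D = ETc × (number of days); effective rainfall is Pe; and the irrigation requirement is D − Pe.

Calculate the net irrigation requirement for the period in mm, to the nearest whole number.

44 mm

ET₀ = 0.74 × 6.9 = 5.1060 mm/d
ETc = Kc × ET₀ = 1.24 × 5.1060 = 6.3314 mm/d
Crop demand D = ETc × 10 d = 6.3314 × 10 = 63.314 mm
Pe = 0.55 × 35.9 = 19.745 mm
D − Pe = 63.314 − 19.745 = 43.569 mm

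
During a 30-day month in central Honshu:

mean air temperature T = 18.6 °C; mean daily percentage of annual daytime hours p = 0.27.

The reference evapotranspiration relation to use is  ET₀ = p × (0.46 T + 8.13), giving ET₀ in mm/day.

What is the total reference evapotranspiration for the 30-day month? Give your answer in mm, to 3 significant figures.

135 mm

ET₀ = 0.27 × (0.46 × 18.6 + 8.13) = 0.27 × 16.686 = 4.5052 mm/d
Monthly total = 4.5052 × 30 = 135.156 mm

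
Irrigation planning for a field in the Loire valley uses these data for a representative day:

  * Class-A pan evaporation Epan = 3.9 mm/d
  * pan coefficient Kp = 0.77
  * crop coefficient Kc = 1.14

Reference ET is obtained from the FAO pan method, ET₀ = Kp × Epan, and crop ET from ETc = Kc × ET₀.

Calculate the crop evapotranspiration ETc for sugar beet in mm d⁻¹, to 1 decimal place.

3.4 mm d⁻¹

ET₀ = 0.77 × 3.9 = 3.0030 mm/d
ETc = Kc × ET₀ = 1.14 × 3.0030 = 3.4234 mm/d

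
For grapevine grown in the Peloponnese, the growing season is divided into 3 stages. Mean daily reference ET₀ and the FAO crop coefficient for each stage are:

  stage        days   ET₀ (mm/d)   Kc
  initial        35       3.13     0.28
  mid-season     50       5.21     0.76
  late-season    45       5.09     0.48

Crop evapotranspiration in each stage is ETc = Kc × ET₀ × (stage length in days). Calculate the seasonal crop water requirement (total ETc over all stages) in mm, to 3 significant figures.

339 mm

initial: 0.28 × 3.13 × 35 = 30.67 mm
mid-season: 0.76 × 5.21 × 50 = 197.98 mm
late-season: 0.48 × 5.09 × 45 = 109.94 mm
Seasonal total = 338.59 mm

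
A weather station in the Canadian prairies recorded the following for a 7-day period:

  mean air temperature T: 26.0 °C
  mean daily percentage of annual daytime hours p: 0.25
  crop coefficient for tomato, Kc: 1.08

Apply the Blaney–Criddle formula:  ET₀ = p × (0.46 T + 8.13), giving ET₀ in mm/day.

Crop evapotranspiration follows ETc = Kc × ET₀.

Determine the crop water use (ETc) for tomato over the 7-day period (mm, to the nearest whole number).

38 mm

ET₀ = 0.25 × (0.46 × 26.0 + 8.13) = 0.25 × 20.090 = 5.0225 mm/d
ETc = Kc × ET₀ = 1.08 × 5.0225 = 5.4243 mm/d
Over 7 days: 5.4243 × 7 = 37.970 mm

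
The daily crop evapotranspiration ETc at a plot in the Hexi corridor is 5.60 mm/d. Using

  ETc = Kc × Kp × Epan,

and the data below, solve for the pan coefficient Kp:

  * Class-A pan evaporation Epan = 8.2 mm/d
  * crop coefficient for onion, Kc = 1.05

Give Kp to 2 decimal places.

ETc = Kc × Kp × Epan  ⇒  Kp = ETc / (Kc × Epan)
Kp = 5.60 / (1.05 × 8.2) = 5.60 / 8.610 = 0.6504

0.65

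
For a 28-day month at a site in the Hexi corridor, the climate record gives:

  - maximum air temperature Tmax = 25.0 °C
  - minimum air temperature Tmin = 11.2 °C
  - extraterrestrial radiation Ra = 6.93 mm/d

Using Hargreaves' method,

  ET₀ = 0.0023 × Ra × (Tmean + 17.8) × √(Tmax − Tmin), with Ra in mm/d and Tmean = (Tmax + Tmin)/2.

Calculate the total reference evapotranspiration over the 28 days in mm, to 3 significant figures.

59.5 mm

Tmean = (25.0 + 11.2)/2 = 18.10 °C
ET₀ = 0.0023 × 6.93 × (18.10 + 17.8) × √13.8 = 0.0023 × 6.93 × 35.90 × 3.7148 = 2.1256 mm/d
Over 28 days: 2.1256 × 28 = 59.517 mm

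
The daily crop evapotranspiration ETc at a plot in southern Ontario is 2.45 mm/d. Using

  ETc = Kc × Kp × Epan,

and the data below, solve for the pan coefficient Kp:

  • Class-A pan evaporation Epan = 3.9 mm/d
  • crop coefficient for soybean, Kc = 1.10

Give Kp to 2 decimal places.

0.57

ETc = Kc × Kp × Epan  ⇒  Kp = ETc / (Kc × Epan)
Kp = 2.45 / (1.10 × 3.9) = 2.45 / 4.290 = 0.5711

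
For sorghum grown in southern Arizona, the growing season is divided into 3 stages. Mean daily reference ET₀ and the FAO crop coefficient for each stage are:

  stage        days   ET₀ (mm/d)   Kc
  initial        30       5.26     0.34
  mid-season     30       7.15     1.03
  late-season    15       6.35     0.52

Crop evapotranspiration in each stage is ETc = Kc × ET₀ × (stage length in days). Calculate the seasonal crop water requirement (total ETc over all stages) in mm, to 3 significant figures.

324 mm

initial: 0.34 × 5.26 × 30 = 53.65 mm
mid-season: 1.03 × 7.15 × 30 = 220.94 mm
late-season: 0.52 × 6.35 × 15 = 49.53 mm
Seasonal total = 324.12 mm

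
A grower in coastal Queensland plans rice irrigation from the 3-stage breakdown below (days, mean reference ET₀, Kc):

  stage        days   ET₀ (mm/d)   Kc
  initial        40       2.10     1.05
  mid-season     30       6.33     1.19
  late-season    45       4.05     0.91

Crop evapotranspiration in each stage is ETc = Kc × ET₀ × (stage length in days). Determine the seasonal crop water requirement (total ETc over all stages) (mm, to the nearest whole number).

initial: 1.05 × 2.10 × 40 = 88.20 mm
mid-season: 1.19 × 6.33 × 30 = 225.98 mm
late-season: 0.91 × 4.05 × 45 = 165.85 mm
Seasonal total = 480.03 mm

480 mm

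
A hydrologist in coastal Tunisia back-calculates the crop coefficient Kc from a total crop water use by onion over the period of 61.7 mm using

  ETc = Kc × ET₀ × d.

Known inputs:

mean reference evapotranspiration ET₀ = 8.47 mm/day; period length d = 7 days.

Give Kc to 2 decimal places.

1.04

ETc = Kc × ET₀ × d  ⇒  Kc = ETc / (ET₀ × d)
Kc = 61.7 / (8.47 × 7) = 61.7 / 59.29 = 1.0406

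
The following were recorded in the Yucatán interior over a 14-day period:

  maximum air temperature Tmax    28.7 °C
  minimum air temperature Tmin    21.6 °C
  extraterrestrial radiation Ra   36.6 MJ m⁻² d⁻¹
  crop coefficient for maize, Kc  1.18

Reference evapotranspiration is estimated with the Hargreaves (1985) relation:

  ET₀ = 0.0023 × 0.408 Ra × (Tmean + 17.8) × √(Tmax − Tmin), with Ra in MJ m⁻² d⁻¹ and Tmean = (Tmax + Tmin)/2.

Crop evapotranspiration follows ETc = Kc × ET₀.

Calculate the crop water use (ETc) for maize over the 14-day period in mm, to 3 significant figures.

Tmean = (28.7 + 21.6)/2 = 25.15 °C
0.408 Ra = 0.408 × 36.6 = 14.9328 mm/d equivalent
ET₀ = 0.0023 × 14.9328 × (25.15 + 17.8) × √7.1 = 0.0023 × 14.9328 × 42.95 × 2.6646 = 3.9306 mm/d
ETc = Kc × ET₀ = 1.18 × 3.9306 = 4.6381 mm/d
Over 14 days: 4.6381 × 14 = 64.933 mm

64.9 mm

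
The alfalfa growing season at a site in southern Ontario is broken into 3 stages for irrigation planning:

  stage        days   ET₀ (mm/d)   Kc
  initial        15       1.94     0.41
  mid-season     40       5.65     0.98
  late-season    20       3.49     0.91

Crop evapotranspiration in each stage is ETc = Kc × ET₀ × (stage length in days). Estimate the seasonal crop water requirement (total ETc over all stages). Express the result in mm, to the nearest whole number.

297 mm

initial: 0.41 × 1.94 × 15 = 11.93 mm
mid-season: 0.98 × 5.65 × 40 = 221.48 mm
late-season: 0.91 × 3.49 × 20 = 63.52 mm
Seasonal total = 296.93 mm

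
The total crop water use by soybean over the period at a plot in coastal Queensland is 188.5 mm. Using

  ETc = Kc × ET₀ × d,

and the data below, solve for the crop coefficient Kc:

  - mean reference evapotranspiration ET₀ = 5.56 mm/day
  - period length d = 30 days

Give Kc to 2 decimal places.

1.13

ETc = Kc × ET₀ × d  ⇒  Kc = ETc / (ET₀ × d)
Kc = 188.5 / (5.56 × 30) = 188.5 / 166.80 = 1.1301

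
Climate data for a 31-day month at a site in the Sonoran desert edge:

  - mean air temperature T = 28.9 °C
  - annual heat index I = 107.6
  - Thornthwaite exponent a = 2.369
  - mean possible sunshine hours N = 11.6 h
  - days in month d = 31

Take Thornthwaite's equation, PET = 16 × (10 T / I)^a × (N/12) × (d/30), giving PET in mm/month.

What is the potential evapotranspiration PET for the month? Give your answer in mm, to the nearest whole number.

10T/I = 10 × 28.9 / 107.6 = 2.6859
(10T/I)^a = 2.6859^2.369 = 10.3876
Uncorrected PET = 16 × 10.3876 = 166.202 mm
Correction = (N/12)(d/30) = (11.6/12)(31/30) = 0.9989
PET = 166.202 × 0.9989 = 166.019 mm/month

166 mm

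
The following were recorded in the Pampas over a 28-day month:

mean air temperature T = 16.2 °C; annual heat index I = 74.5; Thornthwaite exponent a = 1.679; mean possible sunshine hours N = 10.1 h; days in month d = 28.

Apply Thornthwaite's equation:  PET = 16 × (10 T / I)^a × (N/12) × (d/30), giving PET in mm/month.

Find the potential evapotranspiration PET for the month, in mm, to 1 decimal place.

10T/I = 10 × 16.2 / 74.5 = 2.1745
(10T/I)^a = 2.1745^1.679 = 3.6849
Uncorrected PET = 16 × 3.6849 = 58.958 mm
Correction = (N/12)(d/30) = (10.1/12)(28/30) = 0.7856
PET = 58.958 × 0.7856 = 46.317 mm/month

46.3 mm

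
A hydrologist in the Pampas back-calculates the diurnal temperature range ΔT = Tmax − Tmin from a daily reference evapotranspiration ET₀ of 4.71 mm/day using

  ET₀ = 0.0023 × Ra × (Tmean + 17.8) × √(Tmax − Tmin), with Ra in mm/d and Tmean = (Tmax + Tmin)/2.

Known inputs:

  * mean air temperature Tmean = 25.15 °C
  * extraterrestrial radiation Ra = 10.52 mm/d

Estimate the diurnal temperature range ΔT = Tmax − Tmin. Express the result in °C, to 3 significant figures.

20.5 °C

√ΔT = ET₀ / [0.0023 × Ra × (Tmean+17.8)] = 4.71 / (0.0023 × 10.52 × 42.95) = 4.5323
ΔT = 4.5323² = 20.542 °C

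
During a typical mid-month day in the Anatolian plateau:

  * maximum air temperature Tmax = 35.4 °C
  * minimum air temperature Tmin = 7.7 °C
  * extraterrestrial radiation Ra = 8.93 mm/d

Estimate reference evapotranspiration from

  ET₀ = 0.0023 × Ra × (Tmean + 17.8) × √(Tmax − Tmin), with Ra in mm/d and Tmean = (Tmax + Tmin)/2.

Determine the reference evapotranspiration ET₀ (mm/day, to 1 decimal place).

4.3 mm/day

Tmean = (35.4 + 7.7)/2 = 21.55 °C
ET₀ = 0.0023 × 8.93 × (21.55 + 17.8) × √27.7 = 0.0023 × 8.93 × 39.35 × 5.2631 = 4.2537 mm/d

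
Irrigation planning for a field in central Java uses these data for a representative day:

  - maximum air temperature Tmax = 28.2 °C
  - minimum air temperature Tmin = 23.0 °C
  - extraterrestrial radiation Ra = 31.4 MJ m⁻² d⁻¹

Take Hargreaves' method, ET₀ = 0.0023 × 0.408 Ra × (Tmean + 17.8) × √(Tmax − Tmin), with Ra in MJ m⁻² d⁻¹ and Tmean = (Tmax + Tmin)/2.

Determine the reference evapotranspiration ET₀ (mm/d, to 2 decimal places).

Tmean = (28.2 + 23.0)/2 = 25.60 °C
0.408 Ra = 0.408 × 31.4 = 12.8112 mm/d equivalent
ET₀ = 0.0023 × 12.8112 × (25.60 + 17.8) × √5.2 = 0.0023 × 12.8112 × 43.40 × 2.2804 = 2.9162 mm/d

2.92 mm/d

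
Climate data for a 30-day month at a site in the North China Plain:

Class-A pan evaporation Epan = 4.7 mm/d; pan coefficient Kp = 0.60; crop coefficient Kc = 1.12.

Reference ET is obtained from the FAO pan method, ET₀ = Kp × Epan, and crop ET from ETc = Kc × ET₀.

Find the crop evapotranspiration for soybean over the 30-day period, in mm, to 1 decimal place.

ET₀ = 0.60 × 4.7 = 2.8200 mm/d
ETc = Kc × ET₀ = 1.12 × 2.8200 = 3.1584 mm/d
Over 30 days: 3.1584 × 30 = 94.752 mm

94.8 mm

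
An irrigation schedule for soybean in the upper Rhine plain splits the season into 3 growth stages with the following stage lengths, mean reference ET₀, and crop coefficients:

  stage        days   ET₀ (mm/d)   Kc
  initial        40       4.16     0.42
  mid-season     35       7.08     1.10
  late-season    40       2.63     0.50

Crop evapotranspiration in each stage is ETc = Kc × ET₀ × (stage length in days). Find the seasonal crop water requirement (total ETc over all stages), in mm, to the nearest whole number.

395 mm

initial: 0.42 × 4.16 × 40 = 69.89 mm
mid-season: 1.10 × 7.08 × 35 = 272.58 mm
late-season: 0.50 × 2.63 × 40 = 52.60 mm
Seasonal total = 395.07 mm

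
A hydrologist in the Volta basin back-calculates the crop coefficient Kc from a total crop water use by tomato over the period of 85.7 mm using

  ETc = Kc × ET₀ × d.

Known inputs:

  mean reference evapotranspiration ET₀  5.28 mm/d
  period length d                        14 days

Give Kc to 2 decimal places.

ETc = Kc × ET₀ × d  ⇒  Kc = ETc / (ET₀ × d)
Kc = 85.7 / (5.28 × 14) = 85.7 / 73.92 = 1.1594

1.16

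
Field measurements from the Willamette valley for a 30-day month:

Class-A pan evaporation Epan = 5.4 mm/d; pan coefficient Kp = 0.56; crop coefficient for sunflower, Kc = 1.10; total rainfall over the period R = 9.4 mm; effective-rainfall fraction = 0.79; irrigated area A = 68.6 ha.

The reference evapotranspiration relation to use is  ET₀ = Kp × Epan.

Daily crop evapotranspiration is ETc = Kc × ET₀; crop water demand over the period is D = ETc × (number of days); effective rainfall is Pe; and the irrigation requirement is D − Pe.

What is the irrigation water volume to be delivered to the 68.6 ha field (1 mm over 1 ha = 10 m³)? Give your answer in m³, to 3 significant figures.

63400 m³

ET₀ = 0.56 × 5.4 = 3.0240 mm/d
ETc = Kc × ET₀ = 1.10 × 3.0240 = 3.3264 mm/d
Crop demand D = ETc × 30 d = 3.3264 × 30 = 99.792 mm
Pe = 0.79 × 9.4 = 7.426 mm
D − Pe = 99.792 − 7.426 = 92.366 mm
Volume = 92.366 mm × 68.6 ha × 10 = 63363.1 m³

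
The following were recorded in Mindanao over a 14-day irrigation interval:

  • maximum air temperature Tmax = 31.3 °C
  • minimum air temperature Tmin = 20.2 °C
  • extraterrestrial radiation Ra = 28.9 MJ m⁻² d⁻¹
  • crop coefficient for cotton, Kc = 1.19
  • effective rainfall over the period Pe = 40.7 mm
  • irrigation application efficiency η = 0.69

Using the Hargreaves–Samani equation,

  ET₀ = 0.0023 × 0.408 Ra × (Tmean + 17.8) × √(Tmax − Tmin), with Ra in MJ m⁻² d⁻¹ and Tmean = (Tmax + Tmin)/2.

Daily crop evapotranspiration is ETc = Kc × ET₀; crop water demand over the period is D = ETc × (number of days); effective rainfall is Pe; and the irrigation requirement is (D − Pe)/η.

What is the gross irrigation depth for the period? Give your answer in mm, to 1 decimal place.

36.0 mm

Tmean = (31.3 + 20.2)/2 = 25.75 °C
0.408 Ra = 0.408 × 28.9 = 11.7912 mm/d equivalent
ET₀ = 0.0023 × 11.7912 × (25.75 + 17.8) × √11.1 = 0.0023 × 11.7912 × 43.55 × 3.3317 = 3.9350 mm/d
ETc = Kc × ET₀ = 1.19 × 3.9350 = 4.6827 mm/d
Crop demand D = ETc × 14 d = 4.6827 × 14 = 65.558 mm
D − Pe = 65.558 − 40.7 = 24.858 mm
Gross irrigation = 24.858 / 0.69 = 36.026 mm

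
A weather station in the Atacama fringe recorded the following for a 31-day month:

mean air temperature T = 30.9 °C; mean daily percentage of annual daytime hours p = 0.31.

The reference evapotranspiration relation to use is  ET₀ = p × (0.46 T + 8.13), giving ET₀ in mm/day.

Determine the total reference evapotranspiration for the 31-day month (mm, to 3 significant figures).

ET₀ = 0.31 × (0.46 × 30.9 + 8.13) = 0.31 × 22.344 = 6.9266 mm/d
Monthly total = 6.9266 × 31 = 214.725 mm

215 mm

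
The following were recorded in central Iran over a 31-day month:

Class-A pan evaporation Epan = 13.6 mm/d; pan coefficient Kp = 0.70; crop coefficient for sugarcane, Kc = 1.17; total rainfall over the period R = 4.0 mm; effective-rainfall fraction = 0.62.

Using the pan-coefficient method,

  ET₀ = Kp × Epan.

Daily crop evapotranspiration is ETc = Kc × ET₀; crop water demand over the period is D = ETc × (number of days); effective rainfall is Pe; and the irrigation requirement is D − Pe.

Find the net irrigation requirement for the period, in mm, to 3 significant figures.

343 mm

ET₀ = 0.70 × 13.6 = 9.5200 mm/d
ETc = Kc × ET₀ = 1.17 × 9.5200 = 11.1384 mm/d
Crop demand D = ETc × 31 d = 11.1384 × 31 = 345.290 mm
Pe = 0.62 × 4.0 = 2.480 mm
D − Pe = 345.290 − 2.480 = 342.810 mm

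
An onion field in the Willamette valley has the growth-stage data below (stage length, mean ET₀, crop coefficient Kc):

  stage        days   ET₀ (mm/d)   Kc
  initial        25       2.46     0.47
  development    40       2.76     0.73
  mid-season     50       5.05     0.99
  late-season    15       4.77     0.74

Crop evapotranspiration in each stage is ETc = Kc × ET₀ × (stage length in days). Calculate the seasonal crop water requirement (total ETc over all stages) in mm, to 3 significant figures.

initial: 0.47 × 2.46 × 25 = 28.91 mm
development: 0.73 × 2.76 × 40 = 80.59 mm
mid-season: 0.99 × 5.05 × 50 = 249.98 mm
late-season: 0.74 × 4.77 × 15 = 52.95 mm
Seasonal total = 412.43 mm

412 mm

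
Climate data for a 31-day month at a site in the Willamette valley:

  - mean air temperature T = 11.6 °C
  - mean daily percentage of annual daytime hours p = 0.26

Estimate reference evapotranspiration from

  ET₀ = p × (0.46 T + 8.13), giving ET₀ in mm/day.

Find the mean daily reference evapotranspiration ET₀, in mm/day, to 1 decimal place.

3.5 mm/day

ET₀ = 0.26 × (0.46 × 11.6 + 8.13) = 0.26 × 13.466 = 3.5012 mm/d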